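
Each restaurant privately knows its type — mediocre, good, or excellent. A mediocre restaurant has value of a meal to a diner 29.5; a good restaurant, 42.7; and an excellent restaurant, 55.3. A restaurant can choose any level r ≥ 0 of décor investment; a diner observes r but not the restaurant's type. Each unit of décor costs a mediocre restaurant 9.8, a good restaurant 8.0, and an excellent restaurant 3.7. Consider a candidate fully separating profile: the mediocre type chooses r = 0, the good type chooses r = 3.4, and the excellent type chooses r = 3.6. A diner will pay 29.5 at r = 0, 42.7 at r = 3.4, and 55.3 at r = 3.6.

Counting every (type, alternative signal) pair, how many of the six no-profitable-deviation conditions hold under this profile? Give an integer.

4

Excellent (own payoff 55.3 − 3.7×3.6 = 41.98): to r=0 gives 29.5 → no gain ✓; to r=3.4 gives 42.7 − 3.7×3.4 = 30.12 → no gain ✓.
Mediocre (own payoff 29.5): to r=3.4 gives 42.7 − 9.8×3.4 = 9.38 → no gain ✓; to r=3.6 gives 55.3 − 9.8×3.6 = 20.02 → no gain ✓.
Good (own payoff 42.7 − 8.0×3.4 = 15.5): to r=0 gives 29.5 → profitable ✗; to r=3.6 gives 55.3 − 8.0×3.6 = 26.5 → profitable ✗.
4 of the 6 constraints hold; not an equilibrium.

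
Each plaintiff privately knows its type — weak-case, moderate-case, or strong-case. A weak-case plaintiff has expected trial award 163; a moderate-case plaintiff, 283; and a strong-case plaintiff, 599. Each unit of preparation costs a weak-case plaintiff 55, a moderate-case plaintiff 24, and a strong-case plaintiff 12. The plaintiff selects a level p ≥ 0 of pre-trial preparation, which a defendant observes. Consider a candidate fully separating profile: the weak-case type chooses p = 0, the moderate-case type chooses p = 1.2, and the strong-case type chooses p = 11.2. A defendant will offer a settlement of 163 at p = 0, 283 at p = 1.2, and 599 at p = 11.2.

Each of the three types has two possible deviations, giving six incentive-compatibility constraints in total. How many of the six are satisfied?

4

Weak-case (own payoff 163): to p=1.2 gives 283 − 55×1.2 = 217 → profitable ✗; to p=11.2 gives 599 − 55×11.2 = -17 → no gain ✓.
Moderate-case (own payoff 283 − 24×1.2 = 254.2): to p=0 gives 163 → no gain ✓; to p=11.2 gives 599 − 24×11.2 = 330.2 → profitable ✗.
Strong-case (own payoff 599 − 12×11.2 = 464.6): to p=0 gives 163 → no gain ✓; to p=1.2 gives 283 − 12×1.2 = 268.6 → no gain ✓.
4 of the 6 constraints hold; not an equilibrium.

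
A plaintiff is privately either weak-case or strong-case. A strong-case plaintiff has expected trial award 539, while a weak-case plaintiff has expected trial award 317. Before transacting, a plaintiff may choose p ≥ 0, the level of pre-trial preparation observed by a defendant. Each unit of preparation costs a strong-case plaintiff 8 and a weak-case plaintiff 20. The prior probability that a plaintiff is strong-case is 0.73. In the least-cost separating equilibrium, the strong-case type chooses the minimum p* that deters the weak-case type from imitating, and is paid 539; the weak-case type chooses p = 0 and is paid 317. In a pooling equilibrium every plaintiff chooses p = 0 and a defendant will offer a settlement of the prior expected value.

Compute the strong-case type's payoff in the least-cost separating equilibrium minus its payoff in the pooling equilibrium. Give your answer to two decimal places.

Least-cost separating signal: p* solves 317 = 539 − 20·p*, so p* = (539 − 317)/20 = 11.1.
Strong-case type's separating payoff: 539 − 8 × p* = 539 − 8 × (539 − 317)/20 = 539 − 1776/20 = 450.2.
Pooling payoff: 0.73 × 539 + 0.27 × 317 = 479.06.
Difference: 450.2 − 479.06 = -28.86.
The strong-case type would prefer the pooling outcome.

-28.86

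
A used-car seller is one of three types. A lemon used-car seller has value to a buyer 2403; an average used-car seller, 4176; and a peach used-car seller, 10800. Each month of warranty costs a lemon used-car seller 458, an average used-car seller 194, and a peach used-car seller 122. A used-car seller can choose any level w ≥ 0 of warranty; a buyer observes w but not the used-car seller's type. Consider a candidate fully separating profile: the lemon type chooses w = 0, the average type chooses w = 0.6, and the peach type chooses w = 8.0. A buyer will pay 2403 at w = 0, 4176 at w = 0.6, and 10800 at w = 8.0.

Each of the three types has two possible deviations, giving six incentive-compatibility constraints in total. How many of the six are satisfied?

Average (own payoff 4176 − 194×0.6 = 4059.6): to w=0 gives 2403 → no gain ✓; to w=8.0 gives 10800 − 194×8.0 = 9248 → profitable ✗.
Lemon (own payoff 2403): to w=0.6 gives 4176 − 458×0.6 = 3901.2 → profitable ✗; to w=8.0 gives 10800 − 458×8.0 = 7136 → profitable ✗.
Peach (own payoff 10800 − 122×8.0 = 9824): to w=0 gives 2403 → no gain ✓; to w=0.6 gives 4176 − 122×0.6 = 4102.8 → no gain ✓.
3 of the 6 constraints hold; not an equilibrium.

3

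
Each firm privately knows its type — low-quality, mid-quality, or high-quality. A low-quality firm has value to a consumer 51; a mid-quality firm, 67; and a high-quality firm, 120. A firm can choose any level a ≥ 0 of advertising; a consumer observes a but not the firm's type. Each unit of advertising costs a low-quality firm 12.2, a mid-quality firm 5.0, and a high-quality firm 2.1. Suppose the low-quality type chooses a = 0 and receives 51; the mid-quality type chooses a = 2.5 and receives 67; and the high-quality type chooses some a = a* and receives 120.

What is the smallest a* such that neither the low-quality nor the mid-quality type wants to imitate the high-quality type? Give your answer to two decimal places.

13.10

Mid-quality type (on-path payoff 67 − 5.0×2.5 = 54.5) won't mimic when 54.5 ≥ 120 − 5.0·a*, i.e. a* ≥ 13.10.
Low-quality type (on-path payoff 51) won't mimic when 51 ≥ 120 − 12.2·a*, i.e. a* ≥ 5.66.
Both must hold, so a* = max(5.66, 13.10) = 13.10. The mid-quality type's constraint binds.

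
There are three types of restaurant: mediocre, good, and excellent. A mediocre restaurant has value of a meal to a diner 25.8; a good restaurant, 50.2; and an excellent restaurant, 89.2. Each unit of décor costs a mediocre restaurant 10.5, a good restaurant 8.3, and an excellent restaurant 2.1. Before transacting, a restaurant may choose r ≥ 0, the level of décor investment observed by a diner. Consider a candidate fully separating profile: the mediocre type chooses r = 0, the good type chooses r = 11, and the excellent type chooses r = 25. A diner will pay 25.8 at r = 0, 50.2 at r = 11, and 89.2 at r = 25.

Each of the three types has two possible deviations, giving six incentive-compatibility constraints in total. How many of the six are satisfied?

5

Excellent (own payoff 89.2 − 2.1×25 = 36.7): to r=0 gives 25.8 → no gain ✓; to r=11 gives 50.2 − 2.1×11 = 27.1 → no gain ✓.
Mediocre (own payoff 25.8): to r=11 gives 50.2 − 10.5×11 = -65.3 → no gain ✓; to r=25 gives 89.2 − 10.5×25 = -173.3 → no gain ✓.
Good (own payoff 50.2 − 8.3×11 = -41.1): to r=0 gives 25.8 → profitable ✗; to r=25 gives 89.2 − 8.3×25 = -118.3 → no gain ✓.
5 of the 6 constraints hold; not an equilibrium.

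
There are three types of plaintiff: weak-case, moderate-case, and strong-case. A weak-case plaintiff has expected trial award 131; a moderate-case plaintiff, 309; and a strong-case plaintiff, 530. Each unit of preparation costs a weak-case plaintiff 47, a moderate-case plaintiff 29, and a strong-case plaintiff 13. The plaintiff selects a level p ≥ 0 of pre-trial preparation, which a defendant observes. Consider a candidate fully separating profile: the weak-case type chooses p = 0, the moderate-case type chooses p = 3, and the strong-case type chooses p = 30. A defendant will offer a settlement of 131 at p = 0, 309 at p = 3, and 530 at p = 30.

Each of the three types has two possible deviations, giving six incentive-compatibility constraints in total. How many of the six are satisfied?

4

Strong-case (own payoff 530 − 13×30 = 140): to p=0 gives 131 → no gain ✓; to p=3 gives 309 − 13×3 = 270 → profitable ✗.
Weak-case (own payoff 131): to p=3 gives 309 − 47×3 = 168 → profitable ✗; to p=30 gives 530 − 47×30 = -880 → no gain ✓.
Moderate-case (own payoff 309 − 29×3 = 222): to p=0 gives 131 → no gain ✓; to p=30 gives 530 − 29×30 = -340 → no gain ✓.
4 of the 6 constraints hold; not an equilibrium.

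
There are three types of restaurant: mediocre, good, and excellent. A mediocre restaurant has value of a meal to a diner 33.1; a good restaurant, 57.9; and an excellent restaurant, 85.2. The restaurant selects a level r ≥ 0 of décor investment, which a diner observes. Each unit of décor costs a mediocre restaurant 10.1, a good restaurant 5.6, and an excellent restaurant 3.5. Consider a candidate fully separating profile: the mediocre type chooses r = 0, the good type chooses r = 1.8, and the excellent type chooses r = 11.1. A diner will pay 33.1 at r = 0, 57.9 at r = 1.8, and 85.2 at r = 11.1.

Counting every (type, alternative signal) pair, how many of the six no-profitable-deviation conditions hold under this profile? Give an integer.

4

Excellent (own payoff 85.2 − 3.5×11.1 = 46.35): to r=0 gives 33.1 → no gain ✓; to r=1.8 gives 57.9 − 3.5×1.8 = 51.6 → profitable ✗.
Good (own payoff 57.9 − 5.6×1.8 = 47.82): to r=0 gives 33.1 → no gain ✓; to r=11.1 gives 85.2 − 5.6×11.1 = 23.04 → no gain ✓.
Mediocre (own payoff 33.1): to r=1.8 gives 57.9 − 10.1×1.8 = 39.72 → profitable ✗; to r=11.1 gives 85.2 − 10.1×11.1 = -26.91 → no gain ✓.
4 of the 6 constraints hold; not an equilibrium.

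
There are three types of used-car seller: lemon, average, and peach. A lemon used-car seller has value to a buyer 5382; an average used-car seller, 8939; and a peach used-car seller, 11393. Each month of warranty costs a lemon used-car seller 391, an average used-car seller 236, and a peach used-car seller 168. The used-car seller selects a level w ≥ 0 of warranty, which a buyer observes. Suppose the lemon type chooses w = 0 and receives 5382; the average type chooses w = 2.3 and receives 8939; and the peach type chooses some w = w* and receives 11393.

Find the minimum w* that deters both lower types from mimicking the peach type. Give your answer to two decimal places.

Lemon type (on-path payoff 5382) won't mimic when 5382 ≥ 11393 − 391·w*, i.e. w* ≥ 15.37.
Average type (on-path payoff 8939 − 236×2.3 = 8396.2) won't mimic when 8396.2 ≥ 11393 − 236·w*, i.e. w* ≥ 12.70.
Both must hold, so w* = max(15.37, 12.70) = 15.37. The lemon type's constraint binds.

15.37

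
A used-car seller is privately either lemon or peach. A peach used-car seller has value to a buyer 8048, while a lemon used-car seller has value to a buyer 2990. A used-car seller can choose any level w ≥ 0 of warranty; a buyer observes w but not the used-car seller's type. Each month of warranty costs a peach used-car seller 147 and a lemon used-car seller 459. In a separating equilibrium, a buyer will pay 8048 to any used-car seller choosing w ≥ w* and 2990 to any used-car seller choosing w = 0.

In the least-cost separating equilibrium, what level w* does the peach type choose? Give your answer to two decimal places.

11.02

A lemon used-car seller choosing w = 0 receives 2990.
Imitating at w* instead would pay 8048 at cost 459·w*, netting 8048 − 459·w*.
Indifference: 2990 = 8048 − 459·w*, so w* = (8048 − 2990) / 459 ≈ 11.02.
This is the lemon type's binding incentive-compatibility constraint; any w ≥ 11.02 sustains separation on that side.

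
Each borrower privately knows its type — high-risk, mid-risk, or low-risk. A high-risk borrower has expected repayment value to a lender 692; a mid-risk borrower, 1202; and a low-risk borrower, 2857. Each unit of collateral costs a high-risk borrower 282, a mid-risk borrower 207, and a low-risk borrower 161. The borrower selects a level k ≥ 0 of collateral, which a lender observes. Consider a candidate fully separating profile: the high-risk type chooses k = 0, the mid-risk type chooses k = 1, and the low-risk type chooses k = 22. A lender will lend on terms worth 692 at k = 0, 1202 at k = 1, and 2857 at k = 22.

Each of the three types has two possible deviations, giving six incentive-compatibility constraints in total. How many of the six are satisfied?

Mid-risk (own payoff 1202 − 207×1 = 995): to k=0 gives 692 → no gain ✓; to k=22 gives 2857 − 207×22 = -1697 → no gain ✓.
Low-risk (own payoff 2857 − 161×22 = -685): to k=0 gives 692 → profitable ✗; to k=1 gives 1202 − 161×1 = 1041 → profitable ✗.
High-risk (own payoff 692): to k=1 gives 1202 − 282×1 = 920 → profitable ✗; to k=22 gives 2857 − 282×22 = -3347 → no gain ✓.
3 of the 6 constraints hold; not an equilibrium.

3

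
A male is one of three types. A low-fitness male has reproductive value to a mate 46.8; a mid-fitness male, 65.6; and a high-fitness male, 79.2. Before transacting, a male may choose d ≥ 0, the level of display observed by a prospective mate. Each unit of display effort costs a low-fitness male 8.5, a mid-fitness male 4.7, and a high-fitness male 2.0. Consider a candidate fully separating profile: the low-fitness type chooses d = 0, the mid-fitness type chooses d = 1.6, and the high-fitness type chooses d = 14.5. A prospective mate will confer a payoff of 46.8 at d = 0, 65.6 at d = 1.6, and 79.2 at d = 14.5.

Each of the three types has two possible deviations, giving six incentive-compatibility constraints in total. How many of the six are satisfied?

4

Low-fitness (own payoff 46.8): to d=1.6 gives 65.6 − 8.5×1.6 = 52 → profitable ✗; to d=14.5 gives 79.2 − 8.5×14.5 = -44.05 → no gain ✓.
Mid-fitness (own payoff 65.6 − 4.7×1.6 = 58.08): to d=0 gives 46.8 → no gain ✓; to d=14.5 gives 79.2 − 4.7×14.5 = 11.05 → no gain ✓.
High-fitness (own payoff 79.2 − 2.0×14.5 = 50.2): to d=0 gives 46.8 → no gain ✓; to d=1.6 gives 65.6 − 2.0×1.6 = 62.4 → profitable ✗.
4 of the 6 constraints hold; not an equilibrium.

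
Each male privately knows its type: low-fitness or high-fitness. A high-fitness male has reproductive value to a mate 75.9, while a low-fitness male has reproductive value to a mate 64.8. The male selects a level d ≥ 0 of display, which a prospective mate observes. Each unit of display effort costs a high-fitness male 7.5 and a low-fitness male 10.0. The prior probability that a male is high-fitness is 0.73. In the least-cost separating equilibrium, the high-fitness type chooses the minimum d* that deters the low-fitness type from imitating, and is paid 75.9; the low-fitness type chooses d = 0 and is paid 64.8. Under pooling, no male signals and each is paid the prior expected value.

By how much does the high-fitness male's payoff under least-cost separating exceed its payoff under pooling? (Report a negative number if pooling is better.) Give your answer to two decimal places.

Least-cost separating signal: d* solves 64.8 = 75.9 − 10.0·d*, so d* = (75.9 − 64.8)/10.0 = 1.11.
High-fitness type's separating payoff: 75.9 − 7.5 × d* = 75.9 − 7.5 × (75.9 − 64.8)/10.0 = 75.9 − 83.25/10.0 = 67.575.
Pooling payoff: 0.73 × 75.9 + 0.27 × 64.8 = 72.903.
Difference: 67.575 − 72.903 = -5.328, i.e. -5.33 to two decimal places.
The high-fitness type would prefer the pooling outcome.

-5.33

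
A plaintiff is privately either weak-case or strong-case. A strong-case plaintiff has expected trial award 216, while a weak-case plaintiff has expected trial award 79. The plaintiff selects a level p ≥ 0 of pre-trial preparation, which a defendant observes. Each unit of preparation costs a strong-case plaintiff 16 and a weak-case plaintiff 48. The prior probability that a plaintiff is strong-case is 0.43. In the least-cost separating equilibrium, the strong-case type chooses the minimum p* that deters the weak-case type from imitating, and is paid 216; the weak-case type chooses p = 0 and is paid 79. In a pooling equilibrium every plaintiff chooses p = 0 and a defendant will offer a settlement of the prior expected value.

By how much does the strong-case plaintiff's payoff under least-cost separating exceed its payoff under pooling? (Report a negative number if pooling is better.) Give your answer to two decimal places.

Least-cost separating signal: p* solves 79 = 216 − 48·p*, so p* = (216 − 79)/48 ≈ 2.8542.
Strong-case type's separating payoff: 216 − 16 × p* = 216 − 16 × (216 − 79)/48 = 216 − 2192/48 ≈ 170.3333.
Pooling payoff: 0.43 × 216 + 0.57 × 79 = 137.91.
Difference: 170.3333 − 137.91 = 32.4233, i.e. 32.42 to two decimal places.
The strong-case type prefers to separate.

32.42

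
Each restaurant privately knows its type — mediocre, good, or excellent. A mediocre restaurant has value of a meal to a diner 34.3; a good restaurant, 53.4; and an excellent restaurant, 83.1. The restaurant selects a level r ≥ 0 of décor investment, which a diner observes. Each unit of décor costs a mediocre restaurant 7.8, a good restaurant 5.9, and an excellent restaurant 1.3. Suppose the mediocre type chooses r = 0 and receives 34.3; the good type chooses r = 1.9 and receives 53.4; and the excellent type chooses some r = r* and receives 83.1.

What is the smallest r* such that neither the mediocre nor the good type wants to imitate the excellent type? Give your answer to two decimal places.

Good type (on-path payoff 53.4 − 5.9×1.9 = 42.19) won't mimic when 42.19 ≥ 83.1 − 5.9·r*, i.e. r* ≥ 6.93.
Mediocre type (on-path payoff 34.3) won't mimic when 34.3 ≥ 83.1 − 7.8·r*, i.e. r* ≥ 6.26.
Both must hold, so r* = max(6.26, 6.93) = 6.93. The good type's constraint binds.

6.93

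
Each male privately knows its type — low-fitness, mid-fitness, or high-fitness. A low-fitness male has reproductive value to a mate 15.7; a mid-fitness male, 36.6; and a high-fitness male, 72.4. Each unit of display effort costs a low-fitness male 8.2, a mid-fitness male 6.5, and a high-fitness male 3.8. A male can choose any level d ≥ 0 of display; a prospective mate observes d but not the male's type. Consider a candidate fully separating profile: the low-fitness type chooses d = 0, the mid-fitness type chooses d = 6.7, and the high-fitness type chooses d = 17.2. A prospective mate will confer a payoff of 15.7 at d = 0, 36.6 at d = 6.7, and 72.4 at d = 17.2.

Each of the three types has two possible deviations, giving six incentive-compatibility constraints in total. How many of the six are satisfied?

3

Mid-fitness (own payoff 36.6 − 6.5×6.7 = -6.95): to d=0 gives 15.7 → profitable ✗; to d=17.2 gives 72.4 − 6.5×17.2 = -39.4 → no gain ✓.
Low-fitness (own payoff 15.7): to d=6.7 gives 36.6 − 8.2×6.7 = -18.34 → no gain ✓; to d=17.2 gives 72.4 − 8.2×17.2 = -68.64 → no gain ✓.
High-fitness (own payoff 72.4 − 3.8×17.2 = 7.04): to d=0 gives 15.7 → profitable ✗; to d=6.7 gives 36.6 − 3.8×6.7 = 11.14 → profitable ✗.
3 of the 6 constraints hold; not an equilibrium.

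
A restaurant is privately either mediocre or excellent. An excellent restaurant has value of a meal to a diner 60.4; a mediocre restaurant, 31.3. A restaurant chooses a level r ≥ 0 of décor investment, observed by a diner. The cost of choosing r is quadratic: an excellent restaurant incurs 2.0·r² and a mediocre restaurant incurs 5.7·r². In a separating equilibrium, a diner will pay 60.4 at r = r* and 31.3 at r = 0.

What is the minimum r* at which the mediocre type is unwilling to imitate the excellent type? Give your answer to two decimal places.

The mediocre type at r = 0 receives 31.3; imitating at r* yields 60.4 − 5.7·r*².
Indifference: 31.3 = 60.4 − 5.7·r*², so r*² = (60.4 − 31.3) / 5.7 ≈ 5.1053.
r* = √5.1053 ≈ 2.26.

2.26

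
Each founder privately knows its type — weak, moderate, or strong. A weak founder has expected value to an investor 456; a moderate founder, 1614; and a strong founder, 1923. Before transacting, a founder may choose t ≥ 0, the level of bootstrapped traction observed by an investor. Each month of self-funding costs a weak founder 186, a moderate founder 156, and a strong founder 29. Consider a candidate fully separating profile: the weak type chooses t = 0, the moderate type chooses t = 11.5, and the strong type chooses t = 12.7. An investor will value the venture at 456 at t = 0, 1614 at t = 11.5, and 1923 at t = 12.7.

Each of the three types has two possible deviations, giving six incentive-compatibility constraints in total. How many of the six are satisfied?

4

Weak (own payoff 456): to t=11.5 gives 1614 − 186×11.5 = -525 → no gain ✓; to t=12.7 gives 1923 − 186×12.7 = -439.2 → no gain ✓.
Moderate (own payoff 1614 − 156×11.5 = -180): to t=0 gives 456 → profitable ✗; to t=12.7 gives 1923 − 156×12.7 = -58.2 → profitable ✗.
Strong (own payoff 1923 − 29×12.7 = 1554.7): to t=0 gives 456 → no gain ✓; to t=11.5 gives 1614 − 29×11.5 = 1280.5 → no gain ✓.
4 of the 6 constraints hold; not an equilibrium.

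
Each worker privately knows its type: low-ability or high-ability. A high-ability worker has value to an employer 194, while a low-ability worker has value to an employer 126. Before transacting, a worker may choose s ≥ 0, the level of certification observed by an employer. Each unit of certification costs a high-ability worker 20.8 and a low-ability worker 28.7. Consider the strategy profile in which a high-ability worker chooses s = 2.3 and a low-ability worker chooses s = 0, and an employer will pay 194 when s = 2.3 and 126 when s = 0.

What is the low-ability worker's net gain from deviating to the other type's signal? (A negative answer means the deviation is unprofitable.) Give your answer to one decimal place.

2.0

Playing s = 0 the low-ability worker receives 126.
Deviating to s = 2.3 brings payment 194 at cost 28.7 × 2.3 = 66.01, netting 127.99.
Gain from deviating: 127.99 − 126 = 1.99, i.e. 2.0 to one decimal place.
The gain is positive, so the low-ability type's incentive-compatibility constraint is violated — this profile is not a separating equilibrium.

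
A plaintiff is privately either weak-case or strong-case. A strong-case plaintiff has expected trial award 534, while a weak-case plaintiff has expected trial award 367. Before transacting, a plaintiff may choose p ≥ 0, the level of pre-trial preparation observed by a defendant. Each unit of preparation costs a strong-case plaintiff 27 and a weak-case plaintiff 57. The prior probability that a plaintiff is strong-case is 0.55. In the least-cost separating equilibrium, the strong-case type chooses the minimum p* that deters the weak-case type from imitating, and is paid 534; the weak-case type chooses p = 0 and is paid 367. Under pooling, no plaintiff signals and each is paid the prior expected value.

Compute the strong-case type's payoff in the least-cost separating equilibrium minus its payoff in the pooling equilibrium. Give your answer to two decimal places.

-3.96

Least-cost separating signal: p* solves 367 = 534 − 57·p*, so p* = (534 − 367)/57 ≈ 2.9298.
Strong-case type's separating payoff: 534 − 27 × p* = 534 − 27 × (534 − 367)/57 = 534 − 4509/57 ≈ 454.8947.
Pooling payoff: 0.55 × 534 + 0.45 × 367 = 458.85.
Difference: 454.8947 − 458.85 = -3.9553, i.e. -3.96 to two decimal places.
The strong-case type would prefer the pooling outcome.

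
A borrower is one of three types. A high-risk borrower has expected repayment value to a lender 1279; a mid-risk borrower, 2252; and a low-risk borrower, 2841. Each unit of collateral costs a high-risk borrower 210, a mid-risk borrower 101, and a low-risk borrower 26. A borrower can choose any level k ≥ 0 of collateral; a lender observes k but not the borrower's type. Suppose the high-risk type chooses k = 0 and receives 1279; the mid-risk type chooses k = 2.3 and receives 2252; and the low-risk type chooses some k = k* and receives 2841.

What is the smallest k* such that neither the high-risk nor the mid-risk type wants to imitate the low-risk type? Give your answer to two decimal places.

8.13

High-risk type (on-path payoff 1279) won't mimic when 1279 ≥ 2841 − 210·k*, i.e. k* ≥ 7.44.
Mid-risk type (on-path payoff 2252 − 101×2.3 = 2019.7) won't mimic when 2019.7 ≥ 2841 − 101·k*, i.e. k* ≥ 8.13.
Both must hold, so k* = max(7.44, 8.13) = 8.13. The mid-risk type's constraint binds.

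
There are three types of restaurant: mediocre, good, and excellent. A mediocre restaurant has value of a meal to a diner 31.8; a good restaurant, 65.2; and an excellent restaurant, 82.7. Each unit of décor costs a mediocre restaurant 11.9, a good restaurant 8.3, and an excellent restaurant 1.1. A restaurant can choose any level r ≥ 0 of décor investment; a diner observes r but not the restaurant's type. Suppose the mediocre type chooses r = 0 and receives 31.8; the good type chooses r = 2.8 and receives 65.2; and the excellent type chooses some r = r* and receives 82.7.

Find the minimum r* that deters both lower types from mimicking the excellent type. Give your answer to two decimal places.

Good type (on-path payoff 65.2 − 8.3×2.8 = 41.96) won't mimic when 41.96 ≥ 82.7 − 8.3·r*, i.e. r* ≥ 4.91.
Mediocre type (on-path payoff 31.8) won't mimic when 31.8 ≥ 82.7 − 11.9·r*, i.e. r* ≥ 4.28.
Both must hold, so r* = max(4.28, 4.91) = 4.91. The good type's constraint binds.

4.91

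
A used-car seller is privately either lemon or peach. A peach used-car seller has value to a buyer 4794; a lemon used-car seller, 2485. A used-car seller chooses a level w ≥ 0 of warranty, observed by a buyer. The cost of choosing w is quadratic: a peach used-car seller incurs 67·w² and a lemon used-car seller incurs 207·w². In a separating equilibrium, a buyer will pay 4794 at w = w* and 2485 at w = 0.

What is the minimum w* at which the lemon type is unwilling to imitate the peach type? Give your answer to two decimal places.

The lemon type at w = 0 receives 2485; imitating at w* yields 4794 − 207·w*².
Indifference: 2485 = 4794 − 207·w*², so w*² = (4794 − 2485) / 207 ≈ 11.1546.
w* = √11.1546 ≈ 3.34.

3.34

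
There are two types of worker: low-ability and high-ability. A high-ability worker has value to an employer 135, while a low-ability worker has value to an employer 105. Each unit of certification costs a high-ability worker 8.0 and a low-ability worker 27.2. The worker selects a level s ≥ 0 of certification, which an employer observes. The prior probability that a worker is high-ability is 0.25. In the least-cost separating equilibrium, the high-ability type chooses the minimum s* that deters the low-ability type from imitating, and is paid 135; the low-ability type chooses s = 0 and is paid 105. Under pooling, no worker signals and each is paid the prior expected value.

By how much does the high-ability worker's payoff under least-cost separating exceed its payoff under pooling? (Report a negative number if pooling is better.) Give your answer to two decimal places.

Least-cost separating signal: s* solves 105 = 135 − 27.2·s*, so s* = (135 − 105)/27.2 ≈ 1.1029.
High-ability type's separating payoff: 135 − 8.0 × s* = 135 − 8.0 × (135 − 105)/27.2 = 135 − 240/27.2 ≈ 126.1765.
Pooling payoff: 0.25 × 135 + 0.75 × 105 = 112.5.
Difference: 126.1765 − 112.5 = 13.6765, i.e. 13.68 to two decimal places.
The high-ability type prefers to separate.

13.68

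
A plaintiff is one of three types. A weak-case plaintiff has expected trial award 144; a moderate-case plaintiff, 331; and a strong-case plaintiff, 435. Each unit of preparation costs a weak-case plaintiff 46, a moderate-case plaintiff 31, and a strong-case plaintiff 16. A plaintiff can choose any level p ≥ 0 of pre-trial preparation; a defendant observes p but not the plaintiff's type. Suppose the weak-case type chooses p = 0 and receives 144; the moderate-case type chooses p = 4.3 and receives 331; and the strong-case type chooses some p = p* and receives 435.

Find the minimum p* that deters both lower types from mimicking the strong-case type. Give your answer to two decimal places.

Moderate-case type (on-path payoff 331 − 31×4.3 = 197.7) won't mimic when 197.7 ≥ 435 − 31·p*, i.e. p* ≥ 7.65.
Weak-case type (on-path payoff 144) won't mimic when 144 ≥ 435 − 46·p*, i.e. p* ≥ 6.33.
Both must hold, so p* = max(6.33, 7.65) = 7.65. The moderate-case type's constraint binds.

7.65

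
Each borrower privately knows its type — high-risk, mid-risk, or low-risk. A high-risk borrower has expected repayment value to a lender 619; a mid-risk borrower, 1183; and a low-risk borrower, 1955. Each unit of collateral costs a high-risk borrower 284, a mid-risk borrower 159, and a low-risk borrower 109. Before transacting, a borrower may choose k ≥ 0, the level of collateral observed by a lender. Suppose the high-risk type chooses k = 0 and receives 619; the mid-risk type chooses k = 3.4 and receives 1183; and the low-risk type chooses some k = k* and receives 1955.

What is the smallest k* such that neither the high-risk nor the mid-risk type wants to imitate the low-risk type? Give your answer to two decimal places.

8.26

High-risk type (on-path payoff 619) won't mimic when 619 ≥ 1955 − 284·k*, i.e. k* ≥ 4.70.
Mid-risk type (on-path payoff 1183 − 159×3.4 = 642.4) won't mimic when 642.4 ≥ 1955 − 159·k*, i.e. k* ≥ 8.26.
Both must hold, so k* = max(4.70, 8.26) = 8.26. The mid-risk type's constraint binds.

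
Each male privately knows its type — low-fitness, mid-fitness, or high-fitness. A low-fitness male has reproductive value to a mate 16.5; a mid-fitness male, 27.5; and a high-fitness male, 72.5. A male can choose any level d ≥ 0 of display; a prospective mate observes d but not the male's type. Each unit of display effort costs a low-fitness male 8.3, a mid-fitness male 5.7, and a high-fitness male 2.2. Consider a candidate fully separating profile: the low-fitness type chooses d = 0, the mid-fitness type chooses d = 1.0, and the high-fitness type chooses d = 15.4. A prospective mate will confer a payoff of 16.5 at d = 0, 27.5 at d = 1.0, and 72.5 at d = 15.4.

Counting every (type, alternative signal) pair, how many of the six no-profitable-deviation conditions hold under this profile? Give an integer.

5

Mid-fitness (own payoff 27.5 − 5.7×1.0 = 21.8): to d=0 gives 16.5 → no gain ✓; to d=15.4 gives 72.5 − 5.7×15.4 = -15.28 → no gain ✓.
High-fitness (own payoff 72.5 − 2.2×15.4 = 38.62): to d=0 gives 16.5 → no gain ✓; to d=1.0 gives 27.5 − 2.2×1.0 = 25.3 → no gain ✓.
Low-fitness (own payoff 16.5): to d=1.0 gives 27.5 − 8.3×1.0 = 19.2 → profitable ✗; to d=15.4 gives 72.5 − 8.3×15.4 = -55.32 → no gain ✓.
5 of the 6 constraints hold; not an equilibrium.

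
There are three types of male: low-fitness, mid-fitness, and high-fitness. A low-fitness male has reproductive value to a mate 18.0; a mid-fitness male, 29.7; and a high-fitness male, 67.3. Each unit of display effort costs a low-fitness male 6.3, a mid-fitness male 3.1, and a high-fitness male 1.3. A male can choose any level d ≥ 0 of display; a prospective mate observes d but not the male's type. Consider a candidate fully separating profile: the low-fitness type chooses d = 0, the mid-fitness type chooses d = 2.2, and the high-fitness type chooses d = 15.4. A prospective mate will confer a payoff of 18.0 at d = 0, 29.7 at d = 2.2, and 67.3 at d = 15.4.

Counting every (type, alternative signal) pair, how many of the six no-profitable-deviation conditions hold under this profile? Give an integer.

6

High-fitness (own payoff 67.3 − 1.3×15.4 = 47.28): to d=0 gives 18.0 → no gain ✓; to d=2.2 gives 29.7 − 1.3×2.2 = 26.84 → no gain ✓.
Low-fitness (own payoff 18.0): to d=2.2 gives 29.7 − 6.3×2.2 = 15.84 → no gain ✓; to d=15.4 gives 67.3 − 6.3×15.4 = -29.72 → no gain ✓.
Mid-fitness (own payoff 29.7 − 3.1×2.2 = 22.88): to d=0 gives 18.0 → no gain ✓; to d=15.4 gives 67.3 − 3.1×15.4 = 19.56 → no gain ✓.
6 of the 6 constraints hold; this profile is a separating equilibrium.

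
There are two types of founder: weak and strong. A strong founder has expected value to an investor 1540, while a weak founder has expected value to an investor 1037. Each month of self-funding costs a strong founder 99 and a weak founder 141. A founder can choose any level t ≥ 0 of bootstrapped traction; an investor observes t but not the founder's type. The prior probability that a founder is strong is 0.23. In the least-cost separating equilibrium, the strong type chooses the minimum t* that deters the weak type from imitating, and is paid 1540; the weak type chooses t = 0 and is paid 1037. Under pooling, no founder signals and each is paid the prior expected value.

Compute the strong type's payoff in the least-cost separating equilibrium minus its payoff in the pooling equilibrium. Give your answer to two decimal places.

Least-cost separating signal: t* solves 1037 = 1540 − 141·t*, so t* = (1540 − 1037)/141 ≈ 3.5674.
Strong type's separating payoff: 1540 − 99 × t* = 1540 − 99 × (1540 − 1037)/141 = 1540 − 49797/141 ≈ 1186.8298.
Pooling payoff: 0.23 × 1540 + 0.77 × 1037 = 1152.69.
Difference: 1186.8298 − 1152.69 = 34.1398, i.e. 34.14 to two decimal places.
The strong type prefers to separate.

34.14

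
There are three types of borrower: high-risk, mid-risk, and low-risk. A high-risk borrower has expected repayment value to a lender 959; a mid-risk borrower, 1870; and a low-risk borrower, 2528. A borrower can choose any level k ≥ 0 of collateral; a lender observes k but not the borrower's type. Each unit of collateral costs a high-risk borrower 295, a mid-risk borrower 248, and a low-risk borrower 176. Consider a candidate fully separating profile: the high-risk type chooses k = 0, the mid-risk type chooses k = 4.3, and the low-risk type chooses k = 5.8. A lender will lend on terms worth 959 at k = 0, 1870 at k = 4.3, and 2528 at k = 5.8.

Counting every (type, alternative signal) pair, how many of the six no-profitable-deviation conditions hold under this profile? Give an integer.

Mid-risk (own payoff 1870 − 248×4.3 = 803.6): to k=0 gives 959 → profitable ✗; to k=5.8 gives 2528 − 248×5.8 = 1089.6 → profitable ✗.
Low-risk (own payoff 2528 − 176×5.8 = 1507.2): to k=0 gives 959 → no gain ✓; to k=4.3 gives 1870 − 176×4.3 = 1113.2 → no gain ✓.
High-risk (own payoff 959): to k=4.3 gives 1870 − 295×4.3 = 601.5 → no gain ✓; to k=5.8 gives 2528 − 295×5.8 = 817 → no gain ✓.
4 of the 6 constraints hold; not an equilibrium.

4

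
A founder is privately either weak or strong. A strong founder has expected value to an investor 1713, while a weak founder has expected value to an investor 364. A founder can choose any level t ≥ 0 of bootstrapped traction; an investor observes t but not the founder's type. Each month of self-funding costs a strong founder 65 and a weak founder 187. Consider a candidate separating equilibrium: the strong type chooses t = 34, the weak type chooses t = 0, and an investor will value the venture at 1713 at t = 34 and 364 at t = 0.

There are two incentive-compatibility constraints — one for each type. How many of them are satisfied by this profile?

Strong type: signal → 1713 − 65 × 34 = -497; deviate to 0 → 364. IC fails (-497 < 364).
Weak type: stay at 0 → 364; mimic → 1713 − 187 × 34 = -4645. IC holds (364 ≥ -4645).
1 of 2 constraints hold, so this profile is not an equilibrium.

1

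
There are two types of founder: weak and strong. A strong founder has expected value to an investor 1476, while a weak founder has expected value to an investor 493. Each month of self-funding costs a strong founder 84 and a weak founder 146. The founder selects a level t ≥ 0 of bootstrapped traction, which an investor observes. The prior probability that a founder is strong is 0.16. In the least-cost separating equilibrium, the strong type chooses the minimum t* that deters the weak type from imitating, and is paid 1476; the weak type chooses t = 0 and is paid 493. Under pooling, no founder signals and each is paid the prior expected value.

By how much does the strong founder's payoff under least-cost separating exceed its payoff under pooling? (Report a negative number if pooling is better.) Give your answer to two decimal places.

Least-cost separating signal: t* solves 493 = 1476 − 146·t*, so t* = (1476 − 493)/146 ≈ 6.7329.
Strong type's separating payoff: 1476 − 84 × t* = 1476 − 84 × (1476 − 493)/146 = 1476 − 82572/146 ≈ 910.4384.
Pooling payoff: 0.16 × 1476 + 0.84 × 493 = 650.28.
Difference: 910.4384 − 650.28 = 260.1584, i.e. 260.16 to two decimal places.
The strong type prefers to separate.

260.16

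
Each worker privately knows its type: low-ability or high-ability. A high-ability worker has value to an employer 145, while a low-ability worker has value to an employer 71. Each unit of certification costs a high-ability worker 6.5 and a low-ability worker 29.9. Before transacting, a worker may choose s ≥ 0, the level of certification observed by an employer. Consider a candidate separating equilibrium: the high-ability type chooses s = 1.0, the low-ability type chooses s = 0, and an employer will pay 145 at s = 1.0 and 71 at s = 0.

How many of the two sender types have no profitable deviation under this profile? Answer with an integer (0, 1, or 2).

1

Low-ability type: stay at 0 → 71; mimic → 145 − 29.9 × 1.0 = 115.1. IC fails (71 < 115.1).
High-ability type: signal → 145 − 6.5 × 1.0 = 138.5; deviate to 0 → 71. IC holds (138.5 ≥ 71).
1 of 2 constraints hold, so this profile is not an equilibrium.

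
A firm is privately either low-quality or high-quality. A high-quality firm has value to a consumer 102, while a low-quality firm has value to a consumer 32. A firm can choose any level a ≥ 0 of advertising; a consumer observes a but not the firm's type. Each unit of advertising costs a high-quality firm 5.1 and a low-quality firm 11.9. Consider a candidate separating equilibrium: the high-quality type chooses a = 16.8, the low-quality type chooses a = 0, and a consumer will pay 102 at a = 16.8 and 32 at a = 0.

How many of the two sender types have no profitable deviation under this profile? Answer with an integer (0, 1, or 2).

1

High-quality type: signal → 102 − 5.1 × 16.8 = 16.32; deviate to 0 → 32. IC fails (16.32 < 32).
Low-quality type: stay at 0 → 32; mimic → 102 − 11.9 × 16.8 = -97.92. IC holds (32 ≥ -97.92).
1 of 2 constraints hold, so this profile is not an equilibrium.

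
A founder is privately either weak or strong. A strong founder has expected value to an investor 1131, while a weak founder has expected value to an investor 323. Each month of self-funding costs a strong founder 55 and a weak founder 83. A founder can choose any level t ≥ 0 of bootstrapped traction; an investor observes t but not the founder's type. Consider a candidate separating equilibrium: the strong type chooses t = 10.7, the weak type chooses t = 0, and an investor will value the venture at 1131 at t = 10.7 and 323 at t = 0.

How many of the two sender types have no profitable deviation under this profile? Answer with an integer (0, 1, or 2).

Strong type: signal → 1131 − 55 × 10.7 = 542.5; deviate to 0 → 323. IC holds (542.5 ≥ 323).
Weak type: stay at 0 → 323; mimic → 1131 − 83 × 10.7 = 242.9. IC holds (323 ≥ 242.9).
2 of 2 constraints hold, so this is a separating equilibrium.

2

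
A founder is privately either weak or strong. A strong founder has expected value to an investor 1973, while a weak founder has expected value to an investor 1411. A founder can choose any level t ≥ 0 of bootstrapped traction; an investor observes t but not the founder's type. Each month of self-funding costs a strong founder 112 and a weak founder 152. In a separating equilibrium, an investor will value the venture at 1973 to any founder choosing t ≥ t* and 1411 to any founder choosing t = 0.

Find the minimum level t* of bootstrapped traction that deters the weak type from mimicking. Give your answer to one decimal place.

A weak founder choosing t = 0 receives 1411.
Imitating at t* instead would pay 1973 at cost 152·t*, netting 1973 − 152·t*.
Indifference: 1411 = 1973 − 152·t*, so t* = (1973 − 1411) / 152 ≈ 3.7.
This is the weak type's binding incentive-compatibility constraint; any t ≥ 3.7 sustains separation on that side.

3.7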